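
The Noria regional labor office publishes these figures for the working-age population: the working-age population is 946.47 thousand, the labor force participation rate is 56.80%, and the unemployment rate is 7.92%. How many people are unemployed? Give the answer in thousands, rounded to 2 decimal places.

About 42.58 thousand are unemployed.

Labor force = 0.5680 × 946.47 = 537.59 thousand.
Unemployed = 0.0792 × 537.59 ≈ 42.58 thousand.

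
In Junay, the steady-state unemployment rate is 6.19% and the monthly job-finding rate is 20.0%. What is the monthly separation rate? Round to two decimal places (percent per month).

Separation rate ≈ 1.32% per month.

From u* = s/(s+f): s = u·f/(1−u).
s = 0.0619 × 20.0 / (1 − 0.0619) = 1.2380 / 0.9381 ≈ 1.32% per month.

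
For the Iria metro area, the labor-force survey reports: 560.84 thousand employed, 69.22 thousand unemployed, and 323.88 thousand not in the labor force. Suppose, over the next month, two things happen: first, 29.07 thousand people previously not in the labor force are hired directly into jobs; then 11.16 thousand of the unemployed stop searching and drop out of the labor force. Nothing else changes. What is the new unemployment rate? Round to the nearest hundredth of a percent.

New unemployment rate ≈ 8.96%.

Initially, labor force = 560.84 + 69.22 = 630.06 thousand, so u = 69.22/630.06 = 10.99%.
After the first change, employed and labor force both rise by 29.07; unemployed unchanged → E = 589.91, U = 69.22, labor force = 659.13 thousand.
After the second change, unemployed and labor force both fall by 11.16 → E = 589.91, U = 58.06, labor force = 647.97 thousand.
New unemployment rate = 58.06 / 647.97 = 8.96%.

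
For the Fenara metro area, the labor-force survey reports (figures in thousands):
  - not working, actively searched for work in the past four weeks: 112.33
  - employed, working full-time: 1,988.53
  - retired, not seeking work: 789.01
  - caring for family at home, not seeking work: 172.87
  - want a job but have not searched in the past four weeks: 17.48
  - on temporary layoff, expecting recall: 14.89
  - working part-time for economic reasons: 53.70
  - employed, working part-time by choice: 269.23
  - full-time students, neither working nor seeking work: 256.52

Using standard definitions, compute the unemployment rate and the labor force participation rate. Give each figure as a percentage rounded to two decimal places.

Employed = 1,988.53 + 53.70 + 269.23 = 2,311.46 thousand (anyone who worked, including part-time for economic reasons, counts as employed).
Unemployed = 112.33 + 14.89 = 127.22 thousand (jobless and actively searching, or on temporary layoff).
Labor force = 2,311.46 + 127.22 = 2,438.68 thousand.
Not in labor force = 789.01 + 172.87 + 17.48 + 256.52 = 1,235.88 thousand (those not working and not actively searching are outside the labor force — including those who want a job but have given up searching).
Civilian working-age population = 2,438.68 + 1,235.88 = 3,674.56 thousand.
Unemployment rate = 127.22 / 2,438.68 = 5.22%.
Labor force participation rate = 2,438.68 / 3,674.56 = 66.37%.

Unemployment rate ≈ 5.22%; labor force participation rate ≈ 66.37%.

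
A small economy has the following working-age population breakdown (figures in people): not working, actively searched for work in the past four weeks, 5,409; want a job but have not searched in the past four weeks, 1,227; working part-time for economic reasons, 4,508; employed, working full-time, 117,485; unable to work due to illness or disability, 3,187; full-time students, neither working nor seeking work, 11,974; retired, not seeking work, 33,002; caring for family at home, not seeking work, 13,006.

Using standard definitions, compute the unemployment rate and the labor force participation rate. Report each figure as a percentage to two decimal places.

Employed = 4,508 + 117,485 = 121,993 (anyone who worked, including part-time for economic reasons, counts as employed).
Unemployed = 5,409.
Labor force = 121,993 + 5,409 = 127,402.
Not in labor force = 1,227 + 3,187 + 11,974 + 33,002 + 13,006 = 62,396 (those not working and not actively searching are outside the labor force — including those who want a job but have given up searching).
Civilian working-age population = 127,402 + 62,396 = 189,798.
Unemployment rate = 5,409 / 127,402 = 4.25%.
Labor force participation rate = 127,402 / 189,798 = 67.13%.

Unemployment rate ≈ 4.25%; labor force participation rate ≈ 67.13%.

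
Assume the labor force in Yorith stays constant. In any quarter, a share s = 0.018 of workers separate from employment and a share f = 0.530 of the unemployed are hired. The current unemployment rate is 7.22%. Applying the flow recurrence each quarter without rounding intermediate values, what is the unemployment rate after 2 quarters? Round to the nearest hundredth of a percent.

Unemployment rate after two quarters ≈ 4.09%.

With a fixed labor force, u_{t+1} = u_t + s·(1−u_t) − f·u_t = u_t·(1−s−f) + s.
Here 1−s−f = 0.452 and s = 0.018.
u_1 = 0.072200 × 0.452 + 0.018 = 0.050634.
u_2 = 0.050634 × 0.452 + 0.018 = 0.040887.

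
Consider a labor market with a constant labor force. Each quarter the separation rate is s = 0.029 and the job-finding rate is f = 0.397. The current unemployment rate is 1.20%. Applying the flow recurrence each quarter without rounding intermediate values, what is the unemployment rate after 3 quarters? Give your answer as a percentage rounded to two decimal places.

Unemployment rate after three quarters ≈ 5.75%.

With a fixed labor force, u_{t+1} = u_t + s·(1−u_t) − f·u_t = u_t·(1−s−f) + s.
Here 1−s−f = 0.574 and s = 0.029.
u_1 = 0.012000 × 0.574 + 0.029 = 0.035888.
u_2 = 0.035888 × 0.574 + 0.029 = 0.049600.
u_3 = 0.049600 × 0.574 + 0.029 = 0.057470.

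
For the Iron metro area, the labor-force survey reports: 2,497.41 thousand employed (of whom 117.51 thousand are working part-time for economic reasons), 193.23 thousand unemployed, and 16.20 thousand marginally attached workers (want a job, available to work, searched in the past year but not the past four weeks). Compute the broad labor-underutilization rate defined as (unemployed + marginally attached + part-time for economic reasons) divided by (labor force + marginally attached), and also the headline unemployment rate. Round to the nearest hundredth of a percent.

Broad underutilization rate ≈ 12.08%; headline unemployment rate ≈ 7.18%.

Labor force = 2,497.41 + 193.23 = 2,690.64 thousand.
Numerator = 193.23 + 16.20 + 117.51 = 326.94 thousand.
Denominator = 2,690.64 + 16.20 = 2,706.84 thousand.
Broad rate = 326.94 / 2,706.84 = 12.08%.
Headline unemployment rate = 193.23 / 2,690.64 = 7.18%.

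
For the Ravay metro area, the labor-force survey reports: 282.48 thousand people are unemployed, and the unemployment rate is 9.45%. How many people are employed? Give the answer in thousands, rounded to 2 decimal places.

Labor force = U / u = 282.48 / 0.0945 ≈ 2,989.21 thousand.
Employed = labor force − unemployed = 2,989.21 − 282.48 = 2,706.73 thousand.

About 2,706.73 thousand are employed.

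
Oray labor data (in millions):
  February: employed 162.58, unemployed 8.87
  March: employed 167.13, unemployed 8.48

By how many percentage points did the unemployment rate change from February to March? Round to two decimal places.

February: labor force = 162.58 + 8.87 = 171.45; u = 8.87/171.45 = 5.17%.
March: labor force = 167.13 + 8.48 = 175.61; u = 8.48/175.61 = 4.83%.
Change = 4.83% − 5.17% = −0.34 pp.

The unemployment rate changed by −0.34 percentage points.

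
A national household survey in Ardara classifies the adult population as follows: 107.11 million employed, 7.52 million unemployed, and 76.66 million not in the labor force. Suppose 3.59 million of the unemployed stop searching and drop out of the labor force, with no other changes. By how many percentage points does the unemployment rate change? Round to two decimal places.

The unemployment rate changes by −3.02 percentage points.

Initially, labor force = 107.11 + 7.52 = 114.63 million, so u = 7.52/114.63 = 6.56%.
After the change, unemployed and labor force both fall by 3.59 → E = 107.11, U = 3.93, labor force = 111.04 million.
New unemployment rate = 3.93 / 111.04 = 3.54%.
Change = 3.54% − 6.56% = −3.02 percentage points.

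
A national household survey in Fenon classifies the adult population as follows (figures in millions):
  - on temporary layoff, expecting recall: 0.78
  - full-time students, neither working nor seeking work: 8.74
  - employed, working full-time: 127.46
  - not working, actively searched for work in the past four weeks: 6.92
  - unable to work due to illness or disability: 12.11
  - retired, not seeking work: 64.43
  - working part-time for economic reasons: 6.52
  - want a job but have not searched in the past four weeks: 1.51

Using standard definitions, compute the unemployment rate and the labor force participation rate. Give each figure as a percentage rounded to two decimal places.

Unemployment rate ≈ 5.43%; labor force participation rate ≈ 62.01%.

Employed = 127.46 + 6.52 = 133.98 million (anyone who worked, including part-time for economic reasons, counts as employed).
Unemployed = 0.78 + 6.92 = 7.70 million (jobless and actively searching, or on temporary layoff).
Labor force = 133.98 + 7.70 = 141.68 million.
Not in labor force = 8.74 + 12.11 + 64.43 + 1.51 = 86.79 million (those not working and not actively searching are outside the labor force — including those who want a job but have given up searching).
Civilian working-age population = 141.68 + 86.79 = 228.47 million.
Unemployment rate = 7.70 / 141.68 = 5.43%.
Labor force participation rate = 141.68 / 228.47 = 62.01%.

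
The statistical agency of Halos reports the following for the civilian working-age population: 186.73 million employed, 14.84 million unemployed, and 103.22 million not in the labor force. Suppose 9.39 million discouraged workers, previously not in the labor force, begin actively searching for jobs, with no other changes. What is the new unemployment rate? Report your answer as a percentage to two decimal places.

Initially, labor force = 186.73 + 14.84 = 201.57 million, so u = 14.84/201.57 = 7.36%.
After the change, unemployed and labor force both rise by 9.39 → E = 186.73, U = 24.23, labor force = 210.96 million.
New unemployment rate = 24.23 / 210.96 = 11.49%.

New unemployment rate ≈ 11.49%.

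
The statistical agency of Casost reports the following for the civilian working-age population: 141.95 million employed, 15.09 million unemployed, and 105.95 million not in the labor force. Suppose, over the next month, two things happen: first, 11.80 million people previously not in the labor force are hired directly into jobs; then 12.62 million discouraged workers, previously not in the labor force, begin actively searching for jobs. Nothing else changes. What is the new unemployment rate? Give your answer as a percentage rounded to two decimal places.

Initially, labor force = 141.95 + 15.09 = 157.04 million, so u = 15.09/157.04 = 9.61%.
After the first change, employed and labor force both rise by 11.80; unemployed unchanged → E = 153.75, U = 15.09, labor force = 168.84 million.
After the second change, unemployed and labor force both rise by 12.62 → E = 153.75, U = 27.71, labor force = 181.46 million.
New unemployment rate = 27.71 / 181.46 = 15.27%.

New unemployment rate ≈ 15.27%.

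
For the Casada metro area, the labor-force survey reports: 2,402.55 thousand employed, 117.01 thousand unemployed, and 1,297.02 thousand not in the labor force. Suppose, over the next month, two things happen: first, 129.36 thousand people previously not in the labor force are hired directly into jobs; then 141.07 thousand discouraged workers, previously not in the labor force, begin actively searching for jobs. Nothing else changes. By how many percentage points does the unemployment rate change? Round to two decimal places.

The unemployment rate changes by +4.61 percentage points.

Initially, labor force = 2,402.55 + 117.01 = 2,519.56 thousand, so u = 117.01/2,519.56 = 4.64%.
After the first change, employed and labor force both rise by 129.36; unemployed unchanged → E = 2,531.91, U = 117.01, labor force = 2,648.92 thousand.
After the second change, unemployed and labor force both rise by 141.07 → E = 2,531.91, U = 258.08, labor force = 2,789.99 thousand.
New unemployment rate = 258.08 / 2,789.99 = 9.25%.
Change = 9.25% − 4.64% = +4.61 percentage points.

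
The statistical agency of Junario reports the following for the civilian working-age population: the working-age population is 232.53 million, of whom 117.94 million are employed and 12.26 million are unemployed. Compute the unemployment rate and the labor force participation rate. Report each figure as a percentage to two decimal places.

Labor force = employed + unemployed = 117.94 + 12.26 = 130.20 million.
Unemployment rate = 12.26 / 130.20 = 9.42%.
Labor force participation rate = 130.20 / 232.53 = 55.99%.

Unemployment rate ≈ 9.42%; labor force participation rate ≈ 55.99%.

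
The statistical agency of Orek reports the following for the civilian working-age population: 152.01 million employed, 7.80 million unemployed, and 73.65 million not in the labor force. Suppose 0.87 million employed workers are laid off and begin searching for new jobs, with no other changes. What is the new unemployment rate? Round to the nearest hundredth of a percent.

New unemployment rate ≈ 5.43%.

Initially, labor force = 152.01 + 7.80 = 159.81 million, so u = 7.80/159.81 = 4.88%.
After the change, employed falls and unemployed rises by 0.87; labor force unchanged → E = 151.14, U = 8.67, labor force = 159.81 million.
New unemployment rate = 8.67 / 159.81 = 5.43%.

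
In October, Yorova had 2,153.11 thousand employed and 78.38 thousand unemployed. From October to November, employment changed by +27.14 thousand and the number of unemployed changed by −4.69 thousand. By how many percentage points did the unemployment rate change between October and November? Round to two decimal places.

October: labor force = 2,153.11 + 78.38 = 2,231.49; u = 78.38/2,231.49 = 3.51%.
November: labor force = 2,180.25 + 73.69 = 2,253.94; u = 73.69/2,253.94 = 3.27%.
Change = 3.27% − 3.51% = −0.24 pp.

The unemployment rate changed by −0.24 percentage points.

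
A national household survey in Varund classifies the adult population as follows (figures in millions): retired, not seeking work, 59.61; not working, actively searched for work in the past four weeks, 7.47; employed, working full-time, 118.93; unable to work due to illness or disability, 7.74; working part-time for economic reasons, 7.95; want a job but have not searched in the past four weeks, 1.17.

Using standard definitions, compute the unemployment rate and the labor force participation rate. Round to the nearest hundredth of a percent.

Unemployment rate ≈ 5.56%; labor force participation rate ≈ 66.22%.

Employed = 118.93 + 7.95 = 126.88 million (anyone who worked, including part-time for economic reasons, counts as employed).
Unemployed = 7.47 million.
Labor force = 126.88 + 7.47 = 134.35 million.
Not in labor force = 59.61 + 7.74 + 1.17 = 68.52 million (those not working and not actively searching are outside the labor force — including those who want a job but have given up searching).
Civilian working-age population = 134.35 + 68.52 = 202.87 million.
Unemployment rate = 7.47 / 134.35 = 5.56%.
Labor force participation rate = 134.35 / 202.87 = 66.22%.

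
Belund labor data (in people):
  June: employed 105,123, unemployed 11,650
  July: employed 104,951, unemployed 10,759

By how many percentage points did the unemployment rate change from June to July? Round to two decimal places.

June: labor force = 105,123 + 11,650 = 116,773; u = 11,650/116,773 = 9.98%.
July: labor force = 104,951 + 10,759 = 115,710; u = 10,759/115,710 = 9.30%.
Change = 9.30% − 9.98% = −0.68 pp.

The unemployment rate changed by −0.68 percentage points.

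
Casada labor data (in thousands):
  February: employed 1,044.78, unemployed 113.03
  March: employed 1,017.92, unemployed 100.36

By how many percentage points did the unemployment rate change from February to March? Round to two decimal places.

The unemployment rate changed by −0.79 percentage points.

February: labor force = 1,044.78 + 113.03 = 1,157.81; u = 113.03/1,157.81 = 9.76%.
March: labor force = 1,017.92 + 100.36 = 1,118.28; u = 100.36/1,118.28 = 8.97%.
Change = 8.97% − 9.76% = −0.79 pp.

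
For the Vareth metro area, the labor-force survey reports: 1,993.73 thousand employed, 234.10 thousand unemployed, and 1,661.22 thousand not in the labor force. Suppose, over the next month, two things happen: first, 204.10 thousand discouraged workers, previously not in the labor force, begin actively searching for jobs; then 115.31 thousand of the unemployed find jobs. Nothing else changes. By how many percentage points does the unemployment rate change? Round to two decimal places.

The unemployment rate changes by +2.77 percentage points.

Initially, labor force = 1,993.73 + 234.10 = 2,227.83 thousand, so u = 234.10/2,227.83 = 10.51%.
After the first change, unemployed and labor force both rise by 204.10 → E = 1,993.73, U = 438.20, labor force = 2,431.93 thousand.
After the second change, unemployed falls and employed rises by 115.31; labor force unchanged → E = 2,109.04, U = 322.89, labor force = 2,431.93 thousand.
New unemployment rate = 322.89 / 2,431.93 = 13.28%.
Change = 13.28% − 10.51% = +2.77 percentage points.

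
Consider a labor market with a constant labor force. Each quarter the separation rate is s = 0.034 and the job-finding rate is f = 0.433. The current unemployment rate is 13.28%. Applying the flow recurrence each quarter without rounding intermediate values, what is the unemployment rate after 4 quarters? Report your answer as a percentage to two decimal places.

Unemployment rate after four quarters ≈ 7.76%.

With a fixed labor force, u_{t+1} = u_t + s·(1−u_t) − f·u_t = u_t·(1−s−f) + s.
Here 1−s−f = 0.533 and s = 0.034.
u_1 = 0.132800 × 0.533 + 0.034 = 0.104782.
u_2 = 0.104782 × 0.533 + 0.034 = 0.089849.
u_3 = 0.089849 × 0.533 + 0.034 = 0.081890.
u_4 = 0.081890 × 0.533 + 0.034 = 0.077647.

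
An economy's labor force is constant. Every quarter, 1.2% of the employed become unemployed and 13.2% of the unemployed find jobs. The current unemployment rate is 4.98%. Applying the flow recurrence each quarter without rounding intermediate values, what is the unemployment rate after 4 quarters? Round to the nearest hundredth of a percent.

Unemployment rate after four quarters ≈ 6.53%.

With a fixed labor force, u_{t+1} = u_t + s·(1−u_t) − f·u_t = u_t·(1−s−f) + s.
Here 1−s−f = 0.856 and s = 0.012.
u_1 = 0.049800 × 0.856 + 0.012 = 0.054629.
u_2 = 0.054629 × 0.856 + 0.012 = 0.058762.
u_3 = 0.058762 × 0.856 + 0.012 = 0.062300.
u_4 = 0.062300 × 0.856 + 0.012 = 0.065329.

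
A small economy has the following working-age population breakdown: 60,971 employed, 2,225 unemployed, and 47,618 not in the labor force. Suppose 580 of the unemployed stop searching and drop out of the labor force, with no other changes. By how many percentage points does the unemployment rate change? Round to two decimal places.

The unemployment rate changes by −0.89 percentage points.

Initially, labor force = 60,971 + 2,225 = 63,196, so u = 2,225/63,196 = 3.52%.
After the change, unemployed and labor force both fall by 580 → E = 60,971, U = 1,645, labor force = 62,616.
New unemployment rate = 1,645 / 62,616 = 2.63%.
Change = 2.63% − 3.52% = −0.89 percentage points.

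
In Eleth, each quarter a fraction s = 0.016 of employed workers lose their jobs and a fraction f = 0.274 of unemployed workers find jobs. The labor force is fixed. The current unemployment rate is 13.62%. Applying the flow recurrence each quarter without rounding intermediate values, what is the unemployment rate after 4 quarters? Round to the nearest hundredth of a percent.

Unemployment rate after four quarters ≈ 7.58%.

With a fixed labor force, u_{t+1} = u_t + s·(1−u_t) − f·u_t = u_t·(1−s−f) + s.
Here 1−s−f = 0.710 and s = 0.016.
u_1 = 0.136200 × 0.710 + 0.016 = 0.112702.
u_2 = 0.112702 × 0.710 + 0.016 = 0.096018.
u_3 = 0.096018 × 0.710 + 0.016 = 0.084173.
u_4 = 0.084173 × 0.710 + 0.016 = 0.075763.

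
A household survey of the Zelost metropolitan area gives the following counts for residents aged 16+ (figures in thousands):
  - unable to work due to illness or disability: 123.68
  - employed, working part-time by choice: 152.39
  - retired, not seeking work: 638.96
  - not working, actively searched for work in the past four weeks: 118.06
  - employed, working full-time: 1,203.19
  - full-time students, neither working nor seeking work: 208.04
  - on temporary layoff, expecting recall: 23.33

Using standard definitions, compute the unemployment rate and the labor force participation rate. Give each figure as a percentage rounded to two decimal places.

Unemployment rate ≈ 9.45%; labor force participation rate ≈ 60.66%.

Employed = 152.39 + 1,203.19 = 1,355.58 thousand.
Unemployed = 118.06 + 23.33 = 141.39 thousand (jobless and actively searching, or on temporary layoff).
Labor force = 1,355.58 + 141.39 = 1,496.97 thousand.
Not in labor force = 123.68 + 638.96 + 208.04 = 970.68 thousand (those not working and not actively searching are outside the labor force).
Civilian working-age population = 1,496.97 + 970.68 = 2,467.65 thousand.
Unemployment rate = 141.39 / 1,496.97 = 9.45%.
Labor force participation rate = 1,496.97 / 2,467.65 = 60.66%.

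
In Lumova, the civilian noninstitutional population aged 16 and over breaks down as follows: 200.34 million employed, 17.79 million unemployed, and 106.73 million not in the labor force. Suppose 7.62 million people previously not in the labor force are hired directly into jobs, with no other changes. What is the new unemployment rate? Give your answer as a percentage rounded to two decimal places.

Initially, labor force = 200.34 + 17.79 = 218.13 million, so u = 17.79/218.13 = 8.16%.
After the change, employed and labor force both rise by 7.62; unemployed unchanged → E = 207.96, U = 17.79, labor force = 225.75 million.
New unemployment rate = 17.79 / 225.75 = 7.88%.

New unemployment rate ≈ 7.88%.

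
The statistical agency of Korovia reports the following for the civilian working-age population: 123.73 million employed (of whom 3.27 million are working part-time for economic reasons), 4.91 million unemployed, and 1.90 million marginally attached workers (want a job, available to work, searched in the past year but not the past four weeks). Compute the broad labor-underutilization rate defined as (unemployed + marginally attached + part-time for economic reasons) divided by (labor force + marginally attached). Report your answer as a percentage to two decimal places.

Broad underutilization rate ≈ 7.72%.

Labor force = 123.73 + 4.91 = 128.64 million.
Numerator = 4.91 + 1.90 + 3.27 = 10.08 million.
Denominator = 128.64 + 1.90 = 130.54 million.
Broad rate = 10.08 / 130.54 = 7.72%.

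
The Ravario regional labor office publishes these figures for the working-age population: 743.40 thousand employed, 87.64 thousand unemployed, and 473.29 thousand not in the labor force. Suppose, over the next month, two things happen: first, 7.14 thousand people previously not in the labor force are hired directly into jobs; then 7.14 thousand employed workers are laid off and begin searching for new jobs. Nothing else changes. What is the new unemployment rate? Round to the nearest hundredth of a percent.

Initially, labor force = 743.40 + 87.64 = 831.04 thousand, so u = 87.64/831.04 = 10.55%.
After the first change, employed and labor force both rise by 7.14; unemployed unchanged → E = 750.54, U = 87.64, labor force = 838.18 thousand.
After the second change, employed falls and unemployed rises by 7.14; labor force unchanged → E = 743.40, U = 94.78, labor force = 838.18 thousand.
New unemployment rate = 94.78 / 838.18 = 11.31%.

New unemployment rate ≈ 11.31%.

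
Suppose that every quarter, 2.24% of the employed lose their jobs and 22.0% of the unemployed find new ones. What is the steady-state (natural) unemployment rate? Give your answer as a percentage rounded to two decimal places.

At steady state the flows balance: s·E = f·U, so U/(E+U) = s/(s+f).
u* = 2.24 / (2.24 + 22.0) = 2.24 / 24.24 = 9.24%.

Steady-state unemployment rate ≈ 9.24%.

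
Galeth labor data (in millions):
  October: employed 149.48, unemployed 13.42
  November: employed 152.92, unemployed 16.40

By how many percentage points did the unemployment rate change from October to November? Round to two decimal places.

The unemployment rate changed by +1.45 percentage points.

October: labor force = 149.48 + 13.42 = 162.90; u = 13.42/162.90 = 8.24%.
November: labor force = 152.92 + 16.40 = 169.32; u = 16.40/169.32 = 9.69%.
Change = 9.69% − 8.24% = +1.45 pp.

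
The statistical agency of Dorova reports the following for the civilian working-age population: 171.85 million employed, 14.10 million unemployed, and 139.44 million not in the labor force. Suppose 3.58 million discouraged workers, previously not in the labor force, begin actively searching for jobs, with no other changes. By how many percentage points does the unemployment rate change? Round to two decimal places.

Initially, labor force = 171.85 + 14.10 = 185.95 million, so u = 14.10/185.95 = 7.58%.
After the change, unemployed and labor force both rise by 3.58 → E = 171.85, U = 17.68, labor force = 189.53 million.
New unemployment rate = 17.68 / 189.53 = 9.33%.
Change = 9.33% − 7.58% = +1.75 percentage points.

The unemployment rate changes by +1.75 percentage points.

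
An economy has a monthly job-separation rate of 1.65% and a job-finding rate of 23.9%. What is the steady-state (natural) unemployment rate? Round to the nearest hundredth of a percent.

At steady state the flows balance: s·E = f·U, so U/(E+U) = s/(s+f).
u* = 1.65 / (1.65 + 23.9) = 1.65 / 25.55 = 6.46%.

Steady-state unemployment rate ≈ 6.46%.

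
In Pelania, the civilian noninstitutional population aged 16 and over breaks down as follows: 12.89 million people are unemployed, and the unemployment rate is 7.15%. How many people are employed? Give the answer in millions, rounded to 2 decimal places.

About 167.39 million are employed.

Labor force = U / u = 12.89 / 0.0715 ≈ 180.28 million.
Employed = labor force − unemployed = 180.28 − 12.89 = 167.39 million.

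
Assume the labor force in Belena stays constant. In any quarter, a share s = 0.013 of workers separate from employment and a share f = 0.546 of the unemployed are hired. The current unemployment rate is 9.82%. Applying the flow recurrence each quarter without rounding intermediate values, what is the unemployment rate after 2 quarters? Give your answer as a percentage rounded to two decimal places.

With a fixed labor force, u_{t+1} = u_t + s·(1−u_t) − f·u_t = u_t·(1−s−f) + s.
Here 1−s−f = 0.441 and s = 0.013.
u_1 = 0.098200 × 0.441 + 0.013 = 0.056306.
u_2 = 0.056306 × 0.441 + 0.013 = 0.037831.

Unemployment rate after two quarters ≈ 3.78%.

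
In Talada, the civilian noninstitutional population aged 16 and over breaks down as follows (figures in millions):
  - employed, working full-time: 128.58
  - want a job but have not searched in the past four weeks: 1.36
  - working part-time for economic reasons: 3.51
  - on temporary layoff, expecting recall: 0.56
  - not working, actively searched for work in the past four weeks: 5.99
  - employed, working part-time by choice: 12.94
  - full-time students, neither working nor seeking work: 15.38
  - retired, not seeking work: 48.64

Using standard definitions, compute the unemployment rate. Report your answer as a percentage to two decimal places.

Employed = 128.58 + 3.51 + 12.94 = 145.03 million (anyone who worked, including part-time for economic reasons, counts as employed).
Unemployed = 0.56 + 5.99 = 6.55 million (jobless and actively searching, or on temporary layoff).
Labor force = 145.03 + 6.55 = 151.58 million.
Unemployment rate = 6.55 / 151.58 = 4.32%.

Unemployment rate ≈ 4.32%.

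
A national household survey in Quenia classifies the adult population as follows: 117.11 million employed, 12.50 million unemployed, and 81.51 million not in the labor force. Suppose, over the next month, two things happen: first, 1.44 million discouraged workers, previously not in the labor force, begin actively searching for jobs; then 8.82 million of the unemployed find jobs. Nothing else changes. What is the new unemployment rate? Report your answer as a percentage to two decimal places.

Initially, labor force = 117.11 + 12.50 = 129.61 million, so u = 12.50/129.61 = 9.64%.
After the first change, unemployed and labor force both rise by 1.44 → E = 117.11, U = 13.94, labor force = 131.05 million.
After the second change, unemployed falls and employed rises by 8.82; labor force unchanged → E = 125.93, U = 5.12, labor force = 131.05 million.
New unemployment rate = 5.12 / 131.05 = 3.91%.

New unemployment rate ≈ 3.91%.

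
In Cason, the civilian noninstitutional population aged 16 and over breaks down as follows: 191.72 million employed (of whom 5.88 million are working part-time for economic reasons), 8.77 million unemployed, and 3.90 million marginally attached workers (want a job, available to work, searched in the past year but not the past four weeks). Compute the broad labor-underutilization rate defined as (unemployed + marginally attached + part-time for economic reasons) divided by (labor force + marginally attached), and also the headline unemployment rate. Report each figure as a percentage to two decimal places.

Labor force = 191.72 + 8.77 = 200.49 million.
Numerator = 8.77 + 3.90 + 5.88 = 18.55 million.
Denominator = 200.49 + 3.90 = 204.39 million.
Broad rate = 18.55 / 204.39 = 9.08%.
Headline unemployment rate = 8.77 / 200.49 = 4.37%.

Broad underutilization rate ≈ 9.08%; headline unemployment rate ≈ 4.37%.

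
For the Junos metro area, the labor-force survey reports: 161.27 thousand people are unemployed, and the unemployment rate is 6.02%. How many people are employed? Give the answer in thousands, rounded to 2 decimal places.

About 2,517.63 thousand are employed.

Labor force = U / u = 161.27 / 0.0602 ≈ 2,678.90 thousand.
Employed = labor force − unemployed = 2,678.90 − 161.27 = 2,517.63 thousand.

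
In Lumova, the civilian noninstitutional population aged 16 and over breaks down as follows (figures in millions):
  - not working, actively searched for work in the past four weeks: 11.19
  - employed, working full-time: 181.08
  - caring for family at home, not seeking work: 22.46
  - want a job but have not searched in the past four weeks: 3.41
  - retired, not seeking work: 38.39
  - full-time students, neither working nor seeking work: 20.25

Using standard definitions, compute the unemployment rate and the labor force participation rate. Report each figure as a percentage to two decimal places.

Employed = 181.08 million.
Unemployed = 11.19 million.
Labor force = 181.08 + 11.19 = 192.27 million.
Not in labor force = 22.46 + 3.41 + 38.39 + 20.25 = 84.51 million (those not working and not actively searching are outside the labor force — including those who want a job but have given up searching).
Civilian working-age population = 192.27 + 84.51 = 276.78 million.
Unemployment rate = 11.19 / 192.27 = 5.82%.
Labor force participation rate = 192.27 / 276.78 = 69.47%.

Unemployment rate ≈ 5.82%; labor force participation rate ≈ 69.47%.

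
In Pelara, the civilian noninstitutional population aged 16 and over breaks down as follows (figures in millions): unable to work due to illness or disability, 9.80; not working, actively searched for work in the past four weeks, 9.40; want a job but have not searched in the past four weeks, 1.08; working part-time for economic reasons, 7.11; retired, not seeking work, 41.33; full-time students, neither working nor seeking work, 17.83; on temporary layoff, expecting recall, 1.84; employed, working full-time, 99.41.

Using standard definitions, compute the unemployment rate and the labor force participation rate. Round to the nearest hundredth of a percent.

Unemployment rate ≈ 9.54%; labor force participation rate ≈ 62.71%.

Employed = 7.11 + 99.41 = 106.52 million (anyone who worked, including part-time for economic reasons, counts as employed).
Unemployed = 9.40 + 1.84 = 11.24 million (jobless and actively searching, or on temporary layoff).
Labor force = 106.52 + 11.24 = 117.76 million.
Not in labor force = 9.80 + 1.08 + 41.33 + 17.83 = 70.04 million (those not working and not actively searching are outside the labor force — including those who want a job but have given up searching).
Civilian working-age population = 117.76 + 70.04 = 187.80 million.
Unemployment rate = 11.24 / 117.76 = 9.54%.
Labor force participation rate = 117.76 / 187.80 = 62.71%.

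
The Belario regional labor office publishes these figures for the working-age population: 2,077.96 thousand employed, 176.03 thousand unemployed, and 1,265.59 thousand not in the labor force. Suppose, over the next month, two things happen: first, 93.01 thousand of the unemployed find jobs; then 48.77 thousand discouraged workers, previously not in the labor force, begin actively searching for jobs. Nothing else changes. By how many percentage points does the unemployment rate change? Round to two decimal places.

The unemployment rate changes by −2.09 percentage points.

Initially, labor force = 2,077.96 + 176.03 = 2,253.99 thousand, so u = 176.03/2,253.99 = 7.81%.
After the first change, unemployed falls and employed rises by 93.01; labor force unchanged → E = 2,170.97, U = 83.02, labor force = 2,253.99 thousand.
After the second change, unemployed and labor force both rise by 48.77 → E = 2,170.97, U = 131.79, labor force = 2,302.76 thousand.
New unemployment rate = 131.79 / 2,302.76 = 5.72%.
Change = 5.72% − 7.81% = −2.09 percentage points.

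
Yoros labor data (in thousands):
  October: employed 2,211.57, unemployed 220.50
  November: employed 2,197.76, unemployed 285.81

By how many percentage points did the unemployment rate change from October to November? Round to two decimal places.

The unemployment rate changed by +2.44 percentage points.

October: labor force = 2,211.57 + 220.50 = 2,432.07; u = 220.50/2,432.07 = 9.07%.
November: labor force = 2,197.76 + 285.81 = 2,483.57; u = 285.81/2,483.57 = 11.51%.
Change = 11.51% − 9.07% = +2.44 pp.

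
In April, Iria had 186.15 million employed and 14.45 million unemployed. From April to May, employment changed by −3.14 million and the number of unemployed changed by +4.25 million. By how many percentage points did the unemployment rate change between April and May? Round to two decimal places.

The unemployment rate changed by +2.07 percentage points.

April: labor force = 186.15 + 14.45 = 200.60; u = 14.45/200.60 = 7.20%.
May: labor force = 183.01 + 18.70 = 201.71; u = 18.70/201.71 = 9.27%.
Change = 9.27% − 7.20% = +2.07 pp.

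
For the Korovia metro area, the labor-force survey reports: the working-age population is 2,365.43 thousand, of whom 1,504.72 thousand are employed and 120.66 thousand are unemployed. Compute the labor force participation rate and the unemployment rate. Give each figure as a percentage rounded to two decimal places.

Labor force participation rate ≈ 68.71%; unemployment rate ≈ 7.42%.

Labor force = employed + unemployed = 1,504.72 + 120.66 = 1,625.38 thousand.
Unemployment rate = 120.66 / 1,625.38 = 7.42%.
Labor force participation rate = 1,625.38 / 2,365.43 = 68.71%.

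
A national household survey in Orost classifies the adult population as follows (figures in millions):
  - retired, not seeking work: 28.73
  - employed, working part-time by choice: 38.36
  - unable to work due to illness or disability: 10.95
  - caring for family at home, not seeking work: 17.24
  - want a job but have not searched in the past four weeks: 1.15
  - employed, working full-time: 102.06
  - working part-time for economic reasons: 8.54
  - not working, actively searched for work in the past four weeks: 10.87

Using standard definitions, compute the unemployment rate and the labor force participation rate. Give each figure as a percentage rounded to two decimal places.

Employed = 38.36 + 102.06 + 8.54 = 148.96 million (anyone who worked, including part-time for economic reasons, counts as employed).
Unemployed = 10.87 million.
Labor force = 148.96 + 10.87 = 159.83 million.
Not in labor force = 28.73 + 10.95 + 17.24 + 1.15 = 58.07 million (those not working and not actively searching are outside the labor force — including those who want a job but have given up searching).
Civilian working-age population = 159.83 + 58.07 = 217.90 million.
Unemployment rate = 10.87 / 159.83 = 6.80%.
Labor force participation rate = 159.83 / 217.90 = 73.35%.

Unemployment rate ≈ 6.80%; labor force participation rate ≈ 73.35%.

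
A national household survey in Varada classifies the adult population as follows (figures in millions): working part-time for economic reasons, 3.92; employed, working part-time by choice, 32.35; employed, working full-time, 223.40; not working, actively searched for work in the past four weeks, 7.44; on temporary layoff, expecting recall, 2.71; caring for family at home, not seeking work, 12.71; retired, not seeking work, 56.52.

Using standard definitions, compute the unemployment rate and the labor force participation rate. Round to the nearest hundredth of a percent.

Unemployment rate ≈ 3.76%; labor force participation rate ≈ 79.58%.

Employed = 3.92 + 32.35 + 223.40 = 259.67 million (anyone who worked, including part-time for economic reasons, counts as employed).
Unemployed = 7.44 + 2.71 = 10.15 million (jobless and actively searching, or on temporary layoff).
Labor force = 259.67 + 10.15 = 269.82 million.
Not in labor force = 12.71 + 56.52 = 69.23 million (those not working and not actively searching are outside the labor force).
Civilian working-age population = 269.82 + 69.23 = 339.05 million.
Unemployment rate = 10.15 / 269.82 = 3.76%.
Labor force participation rate = 269.82 / 339.05 = 79.58%.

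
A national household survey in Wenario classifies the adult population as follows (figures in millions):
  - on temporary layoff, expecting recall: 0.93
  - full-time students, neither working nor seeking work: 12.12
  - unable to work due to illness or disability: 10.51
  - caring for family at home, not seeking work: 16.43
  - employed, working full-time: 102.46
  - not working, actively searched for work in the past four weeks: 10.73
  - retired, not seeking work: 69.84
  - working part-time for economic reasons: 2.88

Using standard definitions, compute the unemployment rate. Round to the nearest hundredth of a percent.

Unemployment rate ≈ 9.97%.

Employed = 102.46 + 2.88 = 105.34 million (anyone who worked, including part-time for economic reasons, counts as employed).
Unemployed = 0.93 + 10.73 = 11.66 million (jobless and actively searching, or on temporary layoff).
Labor force = 105.34 + 11.66 = 117.00 million.
Unemployment rate = 11.66 / 117.00 = 9.97%.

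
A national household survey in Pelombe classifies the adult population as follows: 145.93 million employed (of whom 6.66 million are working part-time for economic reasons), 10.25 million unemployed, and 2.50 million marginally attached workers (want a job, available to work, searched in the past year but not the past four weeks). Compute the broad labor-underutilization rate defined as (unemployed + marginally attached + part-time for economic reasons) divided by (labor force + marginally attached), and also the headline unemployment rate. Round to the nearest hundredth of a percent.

Labor force = 145.93 + 10.25 = 156.18 million.
Numerator = 10.25 + 2.50 + 6.66 = 19.41 million.
Denominator = 156.18 + 2.50 = 158.68 million.
Broad rate = 19.41 / 158.68 = 12.23%.
Headline unemployment rate = 10.25 / 156.18 = 6.56%.

Broad underutilization rate ≈ 12.23%; headline unemployment rate ≈ 6.56%.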